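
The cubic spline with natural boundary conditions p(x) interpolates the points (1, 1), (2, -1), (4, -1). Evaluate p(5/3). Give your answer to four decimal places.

Put σ_i = p'' at the i-th knot. Here h = (1, 2) and Δ = (-2, 0), so the interior equations h_(i-1)·σ_(i-1) + 2(h_(i-1)+h_i)·σ_i + h_i·σ_(i+1) = 6(Δ_i − Δ_(i-1)) read
  1·σ_0 + 6·σ_1 + 2·σ_2 = 6(Δ_1 - Δ_0) = 12
Natural end conditions: σ_0 = σ_2 = 0.
Hence σ_0 = 0, σ_1 = 2, σ_2 = 0.
On [1, 2], p(x) = 1 - 7/3·(x - 1) + 0·(x - 1)² + 1/3·(x - 1)³.
With (x - 1) = 2/3: p(5/3) = -37/81.

-0.4568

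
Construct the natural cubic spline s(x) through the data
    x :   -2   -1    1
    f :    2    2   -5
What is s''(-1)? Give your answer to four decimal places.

-3.5000

Write m_i for s''(x_i). With h_i = 1, 2 and divided differences Δ_i = 0, -7/2, the continuity of s' gives the tridiagonal system
  1·m_0 + 6·m_1 + 2·m_2 = 6(Δ_1 - Δ_0) = -21
Natural end conditions: m_0 = m_2 = 0.
Solving the tridiagonal system: m_0 = 0, m_1 = -7/2, m_2 = 0.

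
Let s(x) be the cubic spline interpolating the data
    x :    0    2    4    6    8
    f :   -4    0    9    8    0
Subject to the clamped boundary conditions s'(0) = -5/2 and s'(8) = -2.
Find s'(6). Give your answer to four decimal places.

-3.5446

With σ_i denoting the second derivative at x_i, h_i = 2, 2, 2, 2, and Δ_i = (y_(i+1) − y_i)/h_i = 2, 9/2, -1/2, -4:
  2·σ_0 + 8·σ_1 + 2·σ_2 = 6(Δ_1 - Δ_0) = 15
  2·σ_1 + 8·σ_2 + 2·σ_3 = 6(Δ_2 - Δ_1) = -30
  2·σ_2 + 8·σ_3 + 2·σ_4 = 6(Δ_3 - Δ_2) = -21
Clamped end conditions give two more equations: 2h_0·σ_0 + h_0·σ_1 = 6(Δ_0 - s'(0)) = 27 and h_3·σ_3 + 2h_3·σ_4 = 6(s'(8) - Δ_3) = 12.
Forward elimination and back-substitution give σ_0 = 691/112, σ_1 = 65/56, σ_2 = -53/16, σ_3 = -163/56, σ_4 = 499/112.
On [6, 8], s'(x) = b_3 + 2c_3·(x - 6) + 3d_3·(x - 6)² with b_3 = Δ_3 - h_3(2σ_3 + σ_4)/6 = -397/112, c_3 = σ_3/2 = -163/112, d_3 = (σ_4 - σ_3)/(6h_3) = 275/448. So s'(6) = -397/112.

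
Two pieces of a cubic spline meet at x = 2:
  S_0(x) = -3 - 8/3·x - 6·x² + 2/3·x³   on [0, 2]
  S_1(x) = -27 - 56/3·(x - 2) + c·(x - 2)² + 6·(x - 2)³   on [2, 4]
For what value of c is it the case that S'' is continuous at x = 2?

-2

S_0''(x) = -12 + 4·x, so S_0''(2) = -4. On the right, S_1''(2) = 2c, so c = -2.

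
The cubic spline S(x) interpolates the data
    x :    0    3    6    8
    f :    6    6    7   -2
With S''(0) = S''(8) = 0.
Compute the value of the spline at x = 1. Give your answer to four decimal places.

Let M_i = S''(x_i). Step sizes h_i = 3, 3, 2; slopes of the chords Δ_i = (y_(i+1) - y_i)/h_i = 0, 1/3, -9/2.
  3·M_0 + 12·M_1 + 3·M_2 = 6(Δ_1 - Δ_0) = 2
  3·M_1 + 10·M_2 + 2·M_3 = 6(Δ_2 - Δ_1) = -29
Natural end conditions: M_0 = M_3 = 0.
Forward elimination and back-substitution give M_0 = 0, M_1 = 107/111, M_2 = -118/37, M_3 = 0.
On [0, 3], S(x) = 6 - 107/222·x + 0·x² + 107/1998·x³.
With x = 1: S(1) = 5566/999.

5.5716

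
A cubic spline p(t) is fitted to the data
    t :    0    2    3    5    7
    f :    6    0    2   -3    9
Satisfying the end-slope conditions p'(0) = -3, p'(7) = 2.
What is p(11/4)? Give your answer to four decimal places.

1.7228

Put M_i = p'' at the i-th knot. Here h = (2, 1, 2, 2) and Δ = (-3, 2, -5/2, 6), so the interior equations h_(i-1)·M_(i-1) + 2(h_(i-1)+h_i)·M_i + h_i·M_(i+1) = 6(Δ_i − Δ_(i-1)) read
  2·M_0 + 6·M_1 + 1·M_2 = 6(Δ_1 - Δ_0) = 30
  1·M_1 + 6·M_2 + 2·M_3 = 6(Δ_2 - Δ_1) = -27
  2·M_2 + 8·M_3 + 2·M_4 = 6(Δ_3 - Δ_2) = 51
Clamped end conditions give two more equations: 2h_0·M_0 + h_0·M_1 = 6(Δ_0 - p'(0)) = 0 and h_3·M_3 + 2h_3·M_4 = 6(p'(7) - Δ_3) = -24.
Forward elimination and back-substitution give M_0 = -485/122, M_1 = 485/61, M_2 = -595/61, M_3 = 719/61, M_4 = -1451/122.
On [2, 3], p(t) = 0 + 119/122·(t - 2) + 485/122·(t - 2)² - 180/61·(t - 2)³.
With (t - 2) = 3/4: p(11/4) = 3363/1952.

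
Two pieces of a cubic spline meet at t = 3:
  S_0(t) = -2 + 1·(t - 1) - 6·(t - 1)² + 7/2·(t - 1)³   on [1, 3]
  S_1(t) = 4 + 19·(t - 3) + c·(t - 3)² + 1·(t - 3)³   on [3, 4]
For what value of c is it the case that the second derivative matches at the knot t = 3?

S_0''(t) = -12 + 21·(t - 1), so S_0''(3) = 30. On the right, S_1''(3) = 2c, so c = 15.

15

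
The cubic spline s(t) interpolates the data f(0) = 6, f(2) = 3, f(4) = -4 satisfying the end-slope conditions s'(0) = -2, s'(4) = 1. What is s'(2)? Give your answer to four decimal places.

-3.5000

Write m_i for s''(x_i). With h_i = 2, 2 and divided differences Δ_i = -3/2, -7/2, the continuity of s' gives the tridiagonal system
  2·m_0 + 8·m_1 + 2·m_2 = 6(Δ_1 - Δ_0) = -12
Clamped end conditions give two more equations: 2h_0·m_0 + h_0·m_1 = 6(Δ_0 - s'(0)) = 3 and h_1·m_1 + 2h_1·m_2 = 6(s'(4) - Δ_1) = 27.
Forward elimination and back-substitution give m_0 = 3, m_1 = -9/2, m_2 = 9.
On [2, 4], s'(t) = b_1 + 2c_1·(t - 2) + 3d_1·(t - 2)² with b_1 = Δ_1 - h_1(2m_1 + m_2)/6 = -7/2, c_1 = m_1/2 = -9/4, d_1 = (m_2 - m_1)/(6h_1) = 9/8. So s'(2) = -7/2.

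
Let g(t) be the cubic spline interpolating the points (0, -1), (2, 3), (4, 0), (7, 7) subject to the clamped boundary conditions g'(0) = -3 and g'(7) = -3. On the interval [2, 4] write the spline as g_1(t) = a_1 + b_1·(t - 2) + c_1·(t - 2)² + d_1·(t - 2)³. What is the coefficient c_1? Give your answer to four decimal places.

-3.4595

Put m_i = g'' at the i-th knot. Here h = (2, 2, 3) and Δ = (2, -3/2, 7/3), so the interior equations h_(i-1)·m_(i-1) + 2(h_(i-1)+h_i)·m_i + h_i·m_(i+1) = 6(Δ_i − Δ_(i-1)) read
  2·m_0 + 8·m_1 + 2·m_2 = 6(Δ_1 - Δ_0) = -21
  2·m_1 + 10·m_2 + 3·m_3 = 6(Δ_2 - Δ_1) = 23
Clamped end conditions give two more equations: 2h_0·m_0 + h_0·m_1 = 6(Δ_0 - g'(0)) = 30 and h_2·m_2 + 2h_2·m_3 = 6(g'(7) - Δ_2) = -32.
Solving the tridiagonal system: m_0 = 811/74, m_1 = -256/37, m_2 = 230/37, m_3 = -937/111.
On [2, 4], with g_1(t) = a_1 + b_1·(t - 2) + c_1·(t - 2)² + d_1·(t - 2)³: c_1 = m_1/2 = -128/37, d_1 = (m_2 - m_1)/(6h_1) = 81/74, b_1 = Δ_1 - h_1(2m_1 + m_2)/6 = 77/74.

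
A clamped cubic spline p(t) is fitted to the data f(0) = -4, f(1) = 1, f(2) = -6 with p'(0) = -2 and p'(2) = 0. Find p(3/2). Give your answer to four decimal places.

-2.6250

With M_i denoting the second derivative at x_i, h_i = 1, 1, and Δ_i = (y_(i+1) − y_i)/h_i = 5, -7:
  1·M_0 + 4·M_1 + 1·M_2 = 6(Δ_1 - Δ_0) = -72
Clamped end conditions give two more equations: 2h_0·M_0 + h_0·M_1 = 6(Δ_0 - p'(0)) = 42 and h_1·M_1 + 2h_1·M_2 = 6(p'(2) - Δ_1) = 42.
Solving the tridiagonal system: M_0 = 40, M_1 = -38, M_2 = 40.
On [1, 2], p(t) = 1 - 1·(t - 1) - 19·(t - 1)² + 13·(t - 1)³.
With (t - 1) = 1/2: p(3/2) = -21/8.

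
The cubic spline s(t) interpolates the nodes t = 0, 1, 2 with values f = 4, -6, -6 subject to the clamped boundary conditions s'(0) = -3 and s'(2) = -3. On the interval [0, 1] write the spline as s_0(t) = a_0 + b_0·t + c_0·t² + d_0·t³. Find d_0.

Put σ_i = s'' at the i-th knot. Here h = (1, 1) and Δ = (-10, 0), so the interior equations h_(i-1)·σ_(i-1) + 2(h_(i-1)+h_i)·σ_i + h_i·σ_(i+1) = 6(Δ_i − Δ_(i-1)) read
  1·σ_0 + 4·σ_1 + 1·σ_2 = 6(Δ_1 - Δ_0) = 60
Clamped end conditions give two more equations: 2h_0·σ_0 + h_0·σ_1 = 6(Δ_0 - s'(0)) = -42 and h_1·σ_1 + 2h_1·σ_2 = 6(s'(2) - Δ_1) = -18.
Solving: σ_0 = -36, σ_1 = 30, σ_2 = -24.
On [0, 1], with s_0(t) = a_0 + b_0·t + c_0·t² + d_0·t³: c_0 = σ_0/2 = -18, d_0 = (σ_1 - σ_0)/(6h_0) = 11, b_0 = Δ_0 - h_0(2σ_0 + σ_1)/6 = -3.

11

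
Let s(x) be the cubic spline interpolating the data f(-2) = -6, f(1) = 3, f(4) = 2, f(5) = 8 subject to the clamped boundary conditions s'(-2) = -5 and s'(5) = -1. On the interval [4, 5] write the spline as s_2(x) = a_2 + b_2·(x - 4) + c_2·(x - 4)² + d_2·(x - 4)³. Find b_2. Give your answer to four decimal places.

6.8065

With σ_i denoting the second derivative at x_i, h_i = 3, 3, 1, and Δ_i = (y_(i+1) − y_i)/h_i = 3, -1/3, 6:
  3·σ_0 + 12·σ_1 + 3·σ_2 = 6(Δ_1 - Δ_0) = -20
  3·σ_1 + 8·σ_2 + 1·σ_3 = 6(Δ_2 - Δ_1) = 38
Clamped end conditions give two more equations: 2h_0·σ_0 + h_0·σ_1 = 6(Δ_0 - s'(-2)) = 48 and h_2·σ_2 + 2h_2·σ_3 = 6(s'(5) - Δ_2) = -42.
Hence σ_0 = 1082/93, σ_1 = -676/93, σ_2 = 334/31, σ_3 = -818/31.
On [4, 5], with s_2(x) = a_2 + b_2·(x - 4) + c_2·(x - 4)² + d_2·(x - 4)³: c_2 = σ_2/2 = 167/31, d_2 = (σ_3 - σ_2)/(6h_2) = -192/31, b_2 = Δ_2 - h_2(2σ_2 + σ_3)/6 = 211/31.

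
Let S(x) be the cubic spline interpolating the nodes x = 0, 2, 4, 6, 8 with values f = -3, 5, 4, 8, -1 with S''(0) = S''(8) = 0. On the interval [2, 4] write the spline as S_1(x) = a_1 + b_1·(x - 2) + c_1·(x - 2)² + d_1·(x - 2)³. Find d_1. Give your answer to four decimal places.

0.7500

Let M_i = S''(x_i). Step sizes h_i = 2, 2, 2, 2; slopes of the chords Δ_i = (y_(i+1) - y_i)/h_i = 4, -1/2, 2, -9/2.
  2·M_0 + 8·M_1 + 2·M_2 = 6(Δ_1 - Δ_0) = -27
  2·M_1 + 8·M_2 + 2·M_3 = 6(Δ_2 - Δ_1) = 15
  2·M_2 + 8·M_3 + 2·M_4 = 6(Δ_3 - Δ_2) = -39
Natural end conditions: M_0 = M_4 = 0.
Solving the tridiagonal system: M_0 = 0, M_1 = -9/2, M_2 = 9/2, M_3 = -6, M_4 = 0.
On [2, 4], with S_1(x) = a_1 + b_1·(x - 2) + c_1·(x - 2)² + d_1·(x - 2)³: c_1 = M_1/2 = -9/4, d_1 = (M_2 - M_1)/(6h_1) = 3/4, b_1 = Δ_1 - h_1(2M_1 + M_2)/6 = 1.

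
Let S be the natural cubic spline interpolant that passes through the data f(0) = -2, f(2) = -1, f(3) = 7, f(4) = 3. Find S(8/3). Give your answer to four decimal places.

Write M_i for S''(x_i). With h_i = 2, 1, 1 and divided differences Δ_i = 1/2, 8, -4, the continuity of S' gives the tridiagonal system
  2·M_0 + 6·M_1 + 1·M_2 = 6(Δ_1 - Δ_0) = 45
  1·M_1 + 4·M_2 + 1·M_3 = 6(Δ_2 - Δ_1) = -72
Natural end conditions: M_0 = M_3 = 0.
Hence M_0 = 0, M_1 = 252/23, M_2 = -477/23, M_3 = 0.
On [2, 3], S(x) = -1 + 359/46·(x - 2) + 126/23·(x - 2)² - 243/46·(x - 2)³.
With (x - 2) = 2/3: S(8/3) = 350/69.

5.0725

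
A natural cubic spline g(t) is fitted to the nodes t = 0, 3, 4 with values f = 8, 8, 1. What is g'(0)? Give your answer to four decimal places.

Write M_i for g''(x_i). With h_i = 3, 1 and divided differences Δ_i = 0, -7, the continuity of g' gives the tridiagonal system
  3·M_0 + 8·M_1 + 1·M_2 = 6(Δ_1 - Δ_0) = -42
Natural end conditions: M_0 = M_2 = 0.
Solving: M_0 = 0, M_1 = -21/4, M_2 = 0.
On [0, 3], g'(t) = b_0 + 2c_0·t + 3d_0·t² with b_0 = Δ_0 - h_0(2M_0 + M_1)/6 = 21/8, c_0 = M_0/2 = 0, d_0 = (M_1 - M_0)/(6h_0) = -7/24. So g'(0) = 21/8.

2.6250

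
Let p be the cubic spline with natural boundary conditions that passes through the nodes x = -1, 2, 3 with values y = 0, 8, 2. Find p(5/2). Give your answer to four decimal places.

With m_i denoting the second derivative at x_i, h_i = 3, 1, and Δ_i = (y_(i+1) − y_i)/h_i = 8/3, -6:
  3·m_0 + 8·m_1 + 1·m_2 = 6(Δ_1 - Δ_0) = -52
Natural end conditions: m_0 = m_2 = 0.
Solving: m_0 = 0, m_1 = -13/2, m_2 = 0.
On [2, 3], p(x) = 8 - 23/6·(x - 2) - 13/4·(x - 2)² + 13/12·(x - 2)³.
With (x - 2) = 1/2: p(5/2) = 173/32.

5.4063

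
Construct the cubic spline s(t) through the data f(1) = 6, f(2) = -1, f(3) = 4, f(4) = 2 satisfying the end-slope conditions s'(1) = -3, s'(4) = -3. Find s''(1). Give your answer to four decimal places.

-26.8000

Write m_i for s''(x_i). With h_i = 1, 1, 1 and divided differences Δ_i = -7, 5, -2, the continuity of s' gives the tridiagonal system
  1·m_0 + 4·m_1 + 1·m_2 = 6(Δ_1 - Δ_0) = 72
  1·m_1 + 4·m_2 + 1·m_3 = 6(Δ_2 - Δ_1) = -42
Clamped end conditions give two more equations: 2h_0·m_0 + h_0·m_1 = 6(Δ_0 - s'(1)) = -24 and h_2·m_2 + 2h_2·m_3 = 6(s'(4) - Δ_2) = -6.
Solving: m_0 = -134/5, m_1 = 148/5, m_2 = -98/5, m_3 = 34/5.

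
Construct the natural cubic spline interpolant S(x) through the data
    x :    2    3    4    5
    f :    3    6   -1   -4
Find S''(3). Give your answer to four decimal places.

Put σ_i = S'' at the i-th knot. Here h = (1, 1, 1) and Δ = (3, -7, -3), so the interior equations h_(i-1)·σ_(i-1) + 2(h_(i-1)+h_i)·σ_i + h_i·σ_(i+1) = 6(Δ_i − Δ_(i-1)) read
  1·σ_0 + 4·σ_1 + 1·σ_2 = 6(Δ_1 - Δ_0) = -60
  1·σ_1 + 4·σ_2 + 1·σ_3 = 6(Δ_2 - Δ_1) = 24
Natural end conditions: σ_0 = σ_3 = 0.
Forward elimination and back-substitution give σ_0 = 0, σ_1 = -88/5, σ_2 = 52/5, σ_3 = 0.

-17.6000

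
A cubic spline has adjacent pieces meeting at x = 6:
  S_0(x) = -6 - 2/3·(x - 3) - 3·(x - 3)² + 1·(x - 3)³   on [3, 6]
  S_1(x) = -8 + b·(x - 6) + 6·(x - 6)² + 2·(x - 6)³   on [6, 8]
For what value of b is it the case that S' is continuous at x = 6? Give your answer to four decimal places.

S_0'(x) = -2/3 - 6·(x - 3) + 3·(x - 3)², so S_0'(6) = 25/3. On the right, S_1'(6) = b, so b = 25/3.

8.3333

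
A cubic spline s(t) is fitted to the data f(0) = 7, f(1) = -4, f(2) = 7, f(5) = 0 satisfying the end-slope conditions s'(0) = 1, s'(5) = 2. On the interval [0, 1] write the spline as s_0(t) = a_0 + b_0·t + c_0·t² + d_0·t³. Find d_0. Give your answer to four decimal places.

Let σ_i = s''(x_i). Step sizes h_i = 1, 1, 3; slopes of the chords Δ_i = (y_(i+1) - y_i)/h_i = -11, 11, -7/3.
  1·σ_0 + 4·σ_1 + 1·σ_2 = 6(Δ_1 - Δ_0) = 132
  1·σ_1 + 8·σ_2 + 3·σ_3 = 6(Δ_2 - Δ_1) = -80
Clamped end conditions give two more equations: 2h_0·σ_0 + h_0·σ_1 = 6(Δ_0 - s'(0)) = -72 and h_2·σ_2 + 2h_2·σ_3 = 6(s'(5) - Δ_2) = 26.
Solving: σ_0 = -1834/29, σ_1 = 1580/29, σ_2 = -658/29, σ_3 = 1364/87.
On [0, 1], with s_0(t) = a_0 + b_0·t + c_0·t² + d_0·t³: c_0 = σ_0/2 = -917/29, d_0 = (σ_1 - σ_0)/(6h_0) = 569/29, b_0 = Δ_0 - h_0(2σ_0 + σ_1)/6 = 1.

19.6207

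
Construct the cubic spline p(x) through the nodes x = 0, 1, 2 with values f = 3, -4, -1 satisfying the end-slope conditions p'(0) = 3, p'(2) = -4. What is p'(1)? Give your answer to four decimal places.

-2.7500

Write σ_i for p''(x_i). With h_i = 1, 1 and divided differences Δ_i = -7, 3, the continuity of p' gives the tridiagonal system
  1·σ_0 + 4·σ_1 + 1·σ_2 = 6(Δ_1 - Δ_0) = 60
Clamped end conditions give two more equations: 2h_0·σ_0 + h_0·σ_1 = 6(Δ_0 - p'(0)) = -60 and h_1·σ_1 + 2h_1·σ_2 = 6(p'(2) - Δ_1) = -42.
Forward elimination and back-substitution give σ_0 = -97/2, σ_1 = 37, σ_2 = -79/2.
On [1, 2], p'(x) = b_1 + 2c_1·(x - 1) + 3d_1·(x - 1)² with b_1 = Δ_1 - h_1(2σ_1 + σ_2)/6 = -11/4, c_1 = σ_1/2 = 37/2, d_1 = (σ_2 - σ_1)/(6h_1) = -51/4. So p'(1) = -11/4.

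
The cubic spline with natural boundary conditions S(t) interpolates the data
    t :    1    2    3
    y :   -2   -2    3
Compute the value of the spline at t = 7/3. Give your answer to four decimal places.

Write m_i for S''(x_i). With h_i = 1, 1 and divided differences Δ_i = 0, 5, the continuity of S' gives the tridiagonal system
  1·m_0 + 4·m_1 + 1·m_2 = 6(Δ_1 - Δ_0) = 30
Natural end conditions: m_0 = m_2 = 0.
Hence m_0 = 0, m_1 = 15/2, m_2 = 0.
On [2, 3], S(t) = -2 + 5/2·(t - 2) + 15/4·(t - 2)² - 5/4·(t - 2)³.
With (t - 2) = 1/3: S(7/3) = -43/54.

-0.7963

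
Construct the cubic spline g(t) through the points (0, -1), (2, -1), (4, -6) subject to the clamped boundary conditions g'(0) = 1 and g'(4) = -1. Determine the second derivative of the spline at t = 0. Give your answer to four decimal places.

Let M_i = g''(x_i). Step sizes h_i = 2, 2; slopes of the chords Δ_i = (y_(i+1) - y_i)/h_i = 0, -5/2.
  2·M_0 + 8·M_1 + 2·M_2 = 6(Δ_1 - Δ_0) = -15
Clamped end conditions give two more equations: 2h_0·M_0 + h_0·M_1 = 6(Δ_0 - g'(0)) = -6 and h_1·M_1 + 2h_1·M_2 = 6(g'(4) - Δ_1) = 9.
Forward elimination and back-substitution give M_0 = -1/8, M_1 = -11/4, M_2 = 29/8.

-0.1250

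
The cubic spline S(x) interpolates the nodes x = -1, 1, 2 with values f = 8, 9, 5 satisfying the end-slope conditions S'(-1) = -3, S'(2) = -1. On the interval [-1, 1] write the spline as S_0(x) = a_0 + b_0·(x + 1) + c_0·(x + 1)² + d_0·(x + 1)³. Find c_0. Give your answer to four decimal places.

5.2083

Put m_i = S'' at the i-th knot. Here h = (2, 1) and Δ = (1/2, -4), so the interior equations h_(i-1)·m_(i-1) + 2(h_(i-1)+h_i)·m_i + h_i·m_(i+1) = 6(Δ_i − Δ_(i-1)) read
  2·m_0 + 6·m_1 + 1·m_2 = 6(Δ_1 - Δ_0) = -27
Clamped end conditions give two more equations: 2h_0·m_0 + h_0·m_1 = 6(Δ_0 - S'(-1)) = 21 and h_1·m_1 + 2h_1·m_2 = 6(S'(2) - Δ_1) = 18.
Solving the tridiagonal system: m_0 = 125/12, m_1 = -31/3, m_2 = 85/6.
On [-1, 1], with S_0(x) = a_0 + b_0·(x + 1) + c_0·(x + 1)² + d_0·(x + 1)³: c_0 = m_0/2 = 125/24, d_0 = (m_1 - m_0)/(6h_0) = -83/48, b_0 = Δ_0 - h_0(2m_0 + m_1)/6 = -3.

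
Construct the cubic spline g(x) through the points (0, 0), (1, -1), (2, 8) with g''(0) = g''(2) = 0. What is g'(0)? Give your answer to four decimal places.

Let m_i = g''(x_i). Step sizes h_i = 1, 1; slopes of the chords Δ_i = (y_(i+1) - y_i)/h_i = -1, 9.
  1·m_0 + 4·m_1 + 1·m_2 = 6(Δ_1 - Δ_0) = 60
Natural end conditions: m_0 = m_2 = 0.
Solving: m_0 = 0, m_1 = 15, m_2 = 0.
On [0, 1], g'(x) = b_0 + 2c_0·x + 3d_0·x² with b_0 = Δ_0 - h_0(2m_0 + m_1)/6 = -7/2, c_0 = m_0/2 = 0, d_0 = (m_1 - m_0)/(6h_0) = 5/2. So g'(0) = -7/2.

-3.5000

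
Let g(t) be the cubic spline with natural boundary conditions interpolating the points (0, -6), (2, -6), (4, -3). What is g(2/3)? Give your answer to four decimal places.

-6.2222

With σ_i denoting the second derivative at x_i, h_i = 2, 2, and Δ_i = (y_(i+1) − y_i)/h_i = 0, 3/2:
  2·σ_0 + 8·σ_1 + 2·σ_2 = 6(Δ_1 - Δ_0) = 9
Natural end conditions: σ_0 = σ_2 = 0.
Solving: σ_0 = 0, σ_1 = 9/8, σ_2 = 0.
On [0, 2], g(t) = -6 - 3/8·t + 0·t² + 3/32·t³.
With t = 2/3: g(2/3) = -56/9.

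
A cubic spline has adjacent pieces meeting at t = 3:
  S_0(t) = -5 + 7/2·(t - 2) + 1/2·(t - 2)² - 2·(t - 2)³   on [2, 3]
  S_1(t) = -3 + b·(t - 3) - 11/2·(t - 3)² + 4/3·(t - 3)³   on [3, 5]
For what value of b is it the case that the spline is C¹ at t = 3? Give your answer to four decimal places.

S_0'(t) = 7/2 + 1·(t - 2) - 6·(t - 2)², so S_0'(3) = -3/2. On the right, S_1'(3) = b, so b = -3/2.

-1.5000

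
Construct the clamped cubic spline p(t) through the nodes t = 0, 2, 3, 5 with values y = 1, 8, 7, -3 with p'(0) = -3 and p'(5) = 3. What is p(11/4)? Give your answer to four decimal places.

Write M_i for p''(x_i). With h_i = 2, 1, 2 and divided differences Δ_i = 7/2, -1, -5, the continuity of p' gives the tridiagonal system
  2·M_0 + 6·M_1 + 1·M_2 = 6(Δ_1 - Δ_0) = -27
  1·M_1 + 6·M_2 + 2·M_3 = 6(Δ_2 - Δ_1) = -24
Clamped end conditions give two more equations: 2h_0·M_0 + h_0·M_1 = 6(Δ_0 - p'(0)) = 39 and h_2·M_2 + 2h_2·M_3 = 6(p'(5) - Δ_2) = 48.
Solving the tridiagonal system: M_0 = 435/32, M_1 = -123/16, M_2 = -129/16, M_3 = 513/32.
On [2, 3], p(t) = 8 + 93/32·(t - 2) - 123/32·(t - 2)² - 1/16·(t - 2)³.
With (t - 2) = 3/4: p(11/4) = 8183/1024.

7.9912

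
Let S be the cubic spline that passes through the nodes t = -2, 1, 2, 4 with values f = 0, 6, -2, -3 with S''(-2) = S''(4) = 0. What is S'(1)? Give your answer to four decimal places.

Let M_i = S''(x_i). Step sizes h_i = 3, 1, 2; slopes of the chords Δ_i = (y_(i+1) - y_i)/h_i = 2, -8, -1/2.
  3·M_0 + 8·M_1 + 1·M_2 = 6(Δ_1 - Δ_0) = -60
  1·M_1 + 6·M_2 + 2·M_3 = 6(Δ_2 - Δ_1) = 45
Natural end conditions: M_0 = M_3 = 0.
Solving: M_0 = 0, M_1 = -405/47, M_2 = 420/47, M_3 = 0.
On [1, 2], S'(t) = b_1 + 2c_1·(t - 1) + 3d_1·(t - 1)² with b_1 = Δ_1 - h_1(2M_1 + M_2)/6 = -311/47, c_1 = M_1/2 = -405/94, d_1 = (M_2 - M_1)/(6h_1) = 275/94. So S'(1) = -311/47.

-6.6170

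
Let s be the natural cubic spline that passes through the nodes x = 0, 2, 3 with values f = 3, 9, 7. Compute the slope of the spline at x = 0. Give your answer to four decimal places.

Let M_i = s''(x_i). Step sizes h_i = 2, 1; slopes of the chords Δ_i = (y_(i+1) - y_i)/h_i = 3, -2.
  2·M_0 + 6·M_1 + 1·M_2 = 6(Δ_1 - Δ_0) = -30
Natural end conditions: M_0 = M_2 = 0.
Solving the tridiagonal system: M_0 = 0, M_1 = -5, M_2 = 0.
On [0, 2], s'(x) = b_0 + 2c_0·x + 3d_0·x² with b_0 = Δ_0 - h_0(2M_0 + M_1)/6 = 14/3, c_0 = M_0/2 = 0, d_0 = (M_1 - M_0)/(6h_0) = -5/12. So s'(0) = 14/3.

4.6667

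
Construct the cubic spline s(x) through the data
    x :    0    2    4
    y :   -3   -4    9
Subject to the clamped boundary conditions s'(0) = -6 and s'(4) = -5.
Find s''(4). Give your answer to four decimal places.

With M_i denoting the second derivative at x_i, h_i = 2, 2, and Δ_i = (y_(i+1) − y_i)/h_i = -1/2, 13/2:
  2·M_0 + 8·M_1 + 2·M_2 = 6(Δ_1 - Δ_0) = 42
Clamped end conditions give two more equations: 2h_0·M_0 + h_0·M_1 = 6(Δ_0 - s'(0)) = 33 and h_1·M_1 + 2h_1·M_2 = 6(s'(4) - Δ_1) = -69.
Hence M_0 = 13/4, M_1 = 10, M_2 = -89/4.

-22.2500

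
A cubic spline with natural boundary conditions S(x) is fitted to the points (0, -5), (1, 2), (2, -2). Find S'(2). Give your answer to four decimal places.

With m_i denoting the second derivative at x_i, h_i = 1, 1, and Δ_i = (y_(i+1) − y_i)/h_i = 7, -4:
  1·m_0 + 4·m_1 + 1·m_2 = 6(Δ_1 - Δ_0) = -66
Natural end conditions: m_0 = m_2 = 0.
Solving: m_0 = 0, m_1 = -33/2, m_2 = 0.
On [1, 2], S'(x) = b_1 + 2c_1·(x - 1) + 3d_1·(x - 1)² with b_1 = Δ_1 - h_1(2m_1 + m_2)/6 = 3/2, c_1 = m_1/2 = -33/4, d_1 = (m_2 - m_1)/(6h_1) = 11/4. So S'(2) = -27/4.

-6.7500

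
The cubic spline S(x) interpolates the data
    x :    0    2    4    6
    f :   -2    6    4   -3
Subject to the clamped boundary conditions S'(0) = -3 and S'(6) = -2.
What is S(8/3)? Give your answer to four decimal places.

Put σ_i = S'' at the i-th knot. Here h = (2, 2, 2) and Δ = (4, -1, -7/2), so the interior equations h_(i-1)·σ_(i-1) + 2(h_(i-1)+h_i)·σ_i + h_i·σ_(i+1) = 6(Δ_i − Δ_(i-1)) read
  2·σ_0 + 8·σ_1 + 2·σ_2 = 6(Δ_1 - Δ_0) = -30
  2·σ_1 + 8·σ_2 + 2·σ_3 = 6(Δ_2 - Δ_1) = -15
Clamped end conditions give two more equations: 2h_0·σ_0 + h_0·σ_1 = 6(Δ_0 - S'(0)) = 42 and h_2·σ_2 + 2h_2·σ_3 = 6(S'(6) - Δ_2) = 9.
Forward elimination and back-substitution give σ_0 = 421/30, σ_1 = -106/15, σ_2 = -23/30, σ_3 = 79/30.
On [2, 4], S(x) = 6 + 119/30·(x - 2) - 53/15·(x - 2)² + 21/40·(x - 2)³.
With (x - 2) = 2/3: S(8/3) = 976/135.

7.2296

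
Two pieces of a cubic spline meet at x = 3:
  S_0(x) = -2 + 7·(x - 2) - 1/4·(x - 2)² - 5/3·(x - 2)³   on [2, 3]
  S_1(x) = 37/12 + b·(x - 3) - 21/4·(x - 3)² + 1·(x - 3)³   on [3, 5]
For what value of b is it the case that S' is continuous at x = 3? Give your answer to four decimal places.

S_0'(x) = 7 - 1/2·(x - 2) - 5·(x - 2)², so S_0'(3) = 3/2. On the right, S_1'(3) = b, so b = 3/2.

1.5000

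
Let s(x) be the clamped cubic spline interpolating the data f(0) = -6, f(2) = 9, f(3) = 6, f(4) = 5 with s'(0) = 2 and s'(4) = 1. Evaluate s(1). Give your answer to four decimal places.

1.5909

Put σ_i = s'' at the i-th knot. Here h = (2, 1, 1) and Δ = (15/2, -3, -1), so the interior equations h_(i-1)·σ_(i-1) + 2(h_(i-1)+h_i)·σ_i + h_i·σ_(i+1) = 6(Δ_i − Δ_(i-1)) read
  2·σ_0 + 6·σ_1 + 1·σ_2 = 6(Δ_1 - Δ_0) = -63
  1·σ_1 + 4·σ_2 + 1·σ_3 = 6(Δ_2 - Δ_1) = 12
Clamped end conditions give two more equations: 2h_0·σ_0 + h_0·σ_1 = 6(Δ_0 - s'(0)) = 33 and h_2·σ_2 + 2h_2·σ_3 = 6(s'(4) - Δ_2) = 12.
Solving the tridiagonal system: σ_0 = 371/22, σ_1 = -379/22, σ_2 = 73/11, σ_3 = 59/22.
On [0, 2], s(x) = -6 + 2·x + 371/44·x² - 125/44·x³.
With x = 1: s(1) = 35/22.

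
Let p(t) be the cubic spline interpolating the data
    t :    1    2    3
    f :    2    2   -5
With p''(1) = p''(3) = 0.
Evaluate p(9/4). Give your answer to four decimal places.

Put M_i = p'' at the i-th knot. Here h = (1, 1) and Δ = (0, -7), so the interior equations h_(i-1)·M_(i-1) + 2(h_(i-1)+h_i)·M_i + h_i·M_(i+1) = 6(Δ_i − Δ_(i-1)) read
  1·M_0 + 4·M_1 + 1·M_2 = 6(Δ_1 - Δ_0) = -42
Natural end conditions: M_0 = M_2 = 0.
Solving the tridiagonal system: M_0 = 0, M_1 = -21/2, M_2 = 0.
On [2, 3], p(t) = 2 - 7/2·(t - 2) - 21/4·(t - 2)² + 7/4·(t - 2)³.
With (t - 2) = 1/4: p(9/4) = 211/256.

0.8242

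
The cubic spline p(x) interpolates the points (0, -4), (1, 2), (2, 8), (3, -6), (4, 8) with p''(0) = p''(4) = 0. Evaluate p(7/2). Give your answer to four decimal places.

Let m_i = p''(x_i). Step sizes h_i = 1, 1, 1, 1; slopes of the chords Δ_i = (y_(i+1) - y_i)/h_i = 6, 6, -14, 14.
  1·m_0 + 4·m_1 + 1·m_2 = 6(Δ_1 - Δ_0) = 0
  1·m_1 + 4·m_2 + 1·m_3 = 6(Δ_2 - Δ_1) = -120
  1·m_2 + 4·m_3 + 1·m_4 = 6(Δ_3 - Δ_2) = 168
Natural end conditions: m_0 = m_4 = 0.
Forward elimination and back-substitution give m_0 = 0, m_1 = 81/7, m_2 = -324/7, m_3 = 375/7, m_4 = 0.
On [3, 4], p(x) = -6 - 27/7·(x - 3) + 375/14·(x - 3)² - 125/14·(x - 3)³.
With (x - 3) = 1/2: p(7/2) = -263/112.

-2.3482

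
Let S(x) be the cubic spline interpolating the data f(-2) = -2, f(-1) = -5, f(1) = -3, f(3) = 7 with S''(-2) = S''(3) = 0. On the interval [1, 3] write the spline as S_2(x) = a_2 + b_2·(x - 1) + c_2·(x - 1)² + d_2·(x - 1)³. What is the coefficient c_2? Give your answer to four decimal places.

1.0909

Write M_i for S''(x_i). With h_i = 1, 2, 2 and divided differences Δ_i = -3, 1, 5, the continuity of S' gives the tridiagonal system
  1·M_0 + 6·M_1 + 2·M_2 = 6(Δ_1 - Δ_0) = 24
  2·M_1 + 8·M_2 + 2·M_3 = 6(Δ_2 - Δ_1) = 24
Natural end conditions: M_0 = M_3 = 0.
Solving: M_0 = 0, M_1 = 36/11, M_2 = 24/11, M_3 = 0.
On [1, 3], with S_2(x) = a_2 + b_2·(x - 1) + c_2·(x - 1)² + d_2·(x - 1)³: c_2 = M_2/2 = 12/11, d_2 = (M_3 - M_2)/(6h_2) = -2/11, b_2 = Δ_2 - h_2(2M_2 + M_3)/6 = 39/11.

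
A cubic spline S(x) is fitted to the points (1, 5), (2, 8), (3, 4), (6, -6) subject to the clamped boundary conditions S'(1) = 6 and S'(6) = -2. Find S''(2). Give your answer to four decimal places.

Put M_i = S'' at the i-th knot. Here h = (1, 1, 3) and Δ = (3, -4, -10/3), so the interior equations h_(i-1)·M_(i-1) + 2(h_(i-1)+h_i)·M_i + h_i·M_(i+1) = 6(Δ_i − Δ_(i-1)) read
  1·M_0 + 4·M_1 + 1·M_2 = 6(Δ_1 - Δ_0) = -42
  1·M_1 + 8·M_2 + 3·M_3 = 6(Δ_2 - Δ_1) = 4
Clamped end conditions give two more equations: 2h_0·M_0 + h_0·M_1 = 6(Δ_0 - S'(1)) = -18 and h_2·M_2 + 2h_2·M_3 = 6(S'(6) - Δ_2) = 8.
Solving: M_0 = -118/29, M_1 = -286/29, M_2 = 44/29, M_3 = 50/87.

-9.8621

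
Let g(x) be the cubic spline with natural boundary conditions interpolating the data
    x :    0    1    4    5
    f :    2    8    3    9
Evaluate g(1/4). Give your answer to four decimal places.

Write M_i for g''(x_i). With h_i = 1, 3, 1 and divided differences Δ_i = 6, -5/3, 6, the continuity of g' gives the tridiagonal system
  1·M_0 + 8·M_1 + 3·M_2 = 6(Δ_1 - Δ_0) = -46
  3·M_1 + 8·M_2 + 1·M_3 = 6(Δ_2 - Δ_1) = 46
Natural end conditions: M_0 = M_3 = 0.
Solving the tridiagonal system: M_0 = 0, M_1 = -46/5, M_2 = 46/5, M_3 = 0.
On [0, 1], g(x) = 2 + 113/15·x + 0·x² - 23/15·x³.
With x = 1/4: g(1/4) = 247/64.

3.8594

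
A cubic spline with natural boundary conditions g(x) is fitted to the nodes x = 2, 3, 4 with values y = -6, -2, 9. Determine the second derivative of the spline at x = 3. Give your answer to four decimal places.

10.5000

Let m_i = g''(x_i). Step sizes h_i = 1, 1; slopes of the chords Δ_i = (y_(i+1) - y_i)/h_i = 4, 11.
  1·m_0 + 4·m_1 + 1·m_2 = 6(Δ_1 - Δ_0) = 42
Natural end conditions: m_0 = m_2 = 0.
Forward elimination and back-substitution give m_0 = 0, m_1 = 21/2, m_2 = 0.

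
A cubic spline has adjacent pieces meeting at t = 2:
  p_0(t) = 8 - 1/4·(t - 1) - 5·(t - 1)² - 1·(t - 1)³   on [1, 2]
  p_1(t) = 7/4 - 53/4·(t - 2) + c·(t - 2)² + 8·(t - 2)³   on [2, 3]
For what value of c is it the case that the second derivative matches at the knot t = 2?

-8

p_0''(t) = -10 - 6·(t - 1), so p_0''(2) = -16. On the right, p_1''(2) = 2c, so c = -8.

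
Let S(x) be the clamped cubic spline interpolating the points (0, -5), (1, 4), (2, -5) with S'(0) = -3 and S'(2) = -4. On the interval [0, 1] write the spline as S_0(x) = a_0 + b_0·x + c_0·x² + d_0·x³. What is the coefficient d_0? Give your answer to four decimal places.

Write M_i for S''(x_i). With h_i = 1, 1 and divided differences Δ_i = 9, -9, the continuity of S' gives the tridiagonal system
  1·M_0 + 4·M_1 + 1·M_2 = 6(Δ_1 - Δ_0) = -108
Clamped end conditions give two more equations: 2h_0·M_0 + h_0·M_1 = 6(Δ_0 - S'(0)) = 72 and h_1·M_1 + 2h_1·M_2 = 6(S'(2) - Δ_1) = 30.
Solving the tridiagonal system: M_0 = 125/2, M_1 = -53, M_2 = 83/2.
On [0, 1], with S_0(x) = a_0 + b_0·x + c_0·x² + d_0·x³: c_0 = M_0/2 = 125/4, d_0 = (M_1 - M_0)/(6h_0) = -77/4, b_0 = Δ_0 - h_0(2M_0 + M_1)/6 = -3.

-19.2500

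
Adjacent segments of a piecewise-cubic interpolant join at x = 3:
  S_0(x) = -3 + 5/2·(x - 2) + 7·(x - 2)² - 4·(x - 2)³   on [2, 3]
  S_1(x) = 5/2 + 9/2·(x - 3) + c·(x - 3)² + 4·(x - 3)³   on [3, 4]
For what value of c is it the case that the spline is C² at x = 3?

S_0''(x) = 14 - 24·(x - 2), so S_0''(3) = -10. On the right, S_1''(3) = 2c, so c = -5.

-5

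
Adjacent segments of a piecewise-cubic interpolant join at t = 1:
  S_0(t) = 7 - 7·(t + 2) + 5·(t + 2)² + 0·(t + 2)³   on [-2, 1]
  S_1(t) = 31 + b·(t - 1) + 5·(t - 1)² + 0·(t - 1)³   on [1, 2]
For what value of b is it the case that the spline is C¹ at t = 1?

23

S_0'(t) = -7 + 10·(t + 2) + 0·(t + 2)², so S_0'(1) = 23. On the right, S_1'(1) = b, so b = 23.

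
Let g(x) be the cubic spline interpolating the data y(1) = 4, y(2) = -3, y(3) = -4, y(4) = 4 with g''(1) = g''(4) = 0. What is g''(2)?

6

With m_i denoting the second derivative at x_i, h_i = 1, 1, 1, and Δ_i = (y_(i+1) − y_i)/h_i = -7, -1, 8:
  1·m_0 + 4·m_1 + 1·m_2 = 6(Δ_1 - Δ_0) = 36
  1·m_1 + 4·m_2 + 1·m_3 = 6(Δ_2 - Δ_1) = 54
Natural end conditions: m_0 = m_3 = 0.
Hence m_0 = 0, m_1 = 6, m_2 = 12, m_3 = 0.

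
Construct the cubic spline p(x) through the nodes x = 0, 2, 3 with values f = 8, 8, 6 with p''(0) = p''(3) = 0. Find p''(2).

Let m_i = p''(x_i). Step sizes h_i = 2, 1; slopes of the chords Δ_i = (y_(i+1) - y_i)/h_i = 0, -2.
  2·m_0 + 6·m_1 + 1·m_2 = 6(Δ_1 - Δ_0) = -12
Natural end conditions: m_0 = m_2 = 0.
Forward elimination and back-substitution give m_0 = 0, m_1 = -2, m_2 = 0.

-2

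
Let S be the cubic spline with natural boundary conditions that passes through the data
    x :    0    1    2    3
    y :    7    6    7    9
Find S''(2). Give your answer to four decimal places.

0.8000

Write σ_i for S''(x_i). With h_i = 1, 1, 1 and divided differences Δ_i = -1, 1, 2, the continuity of S' gives the tridiagonal system
  1·σ_0 + 4·σ_1 + 1·σ_2 = 6(Δ_1 - Δ_0) = 12
  1·σ_1 + 4·σ_2 + 1·σ_3 = 6(Δ_2 - Δ_1) = 6
Natural end conditions: σ_0 = σ_3 = 0.
Solving the tridiagonal system: σ_0 = 0, σ_1 = 14/5, σ_2 = 4/5, σ_3 = 0.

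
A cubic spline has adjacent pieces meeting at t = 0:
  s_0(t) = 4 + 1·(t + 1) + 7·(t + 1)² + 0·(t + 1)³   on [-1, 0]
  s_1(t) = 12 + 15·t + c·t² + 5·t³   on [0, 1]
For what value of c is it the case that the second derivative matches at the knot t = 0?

7

s_0''(t) = 14 + 0·(t + 1), so s_0''(0) = 14. On the right, s_1''(0) = 2c, so c = 7.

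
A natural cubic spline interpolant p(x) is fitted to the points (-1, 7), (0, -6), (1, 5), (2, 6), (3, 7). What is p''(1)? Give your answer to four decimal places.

Let M_i = p''(x_i). Step sizes h_i = 1, 1, 1, 1; slopes of the chords Δ_i = (y_(i+1) - y_i)/h_i = -13, 11, 1, 1.
  1·M_0 + 4·M_1 + 1·M_2 = 6(Δ_1 - Δ_0) = 144
  1·M_1 + 4·M_2 + 1·M_3 = 6(Δ_2 - Δ_1) = -60
  1·M_2 + 4·M_3 + 1·M_4 = 6(Δ_3 - Δ_2) = 0
Natural end conditions: M_0 = M_4 = 0.
Solving the tridiagonal system: M_0 = 0, M_1 = 300/7, M_2 = -192/7, M_3 = 48/7, M_4 = 0.

-27.4286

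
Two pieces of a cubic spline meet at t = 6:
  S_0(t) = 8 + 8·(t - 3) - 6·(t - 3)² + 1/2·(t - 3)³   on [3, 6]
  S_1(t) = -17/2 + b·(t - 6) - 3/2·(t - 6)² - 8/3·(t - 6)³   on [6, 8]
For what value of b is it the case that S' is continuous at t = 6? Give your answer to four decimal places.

S_0'(t) = 8 - 12·(t - 3) + 3/2·(t - 3)², so S_0'(6) = -29/2. On the right, S_1'(6) = b, so b = -29/2.

-14.5000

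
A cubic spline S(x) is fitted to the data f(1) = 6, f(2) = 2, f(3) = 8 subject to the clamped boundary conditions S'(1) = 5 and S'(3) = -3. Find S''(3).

-46

Put M_i = S'' at the i-th knot. Here h = (1, 1) and Δ = (-4, 6), so the interior equations h_(i-1)·M_(i-1) + 2(h_(i-1)+h_i)·M_i + h_i·M_(i+1) = 6(Δ_i − Δ_(i-1)) read
  1·M_0 + 4·M_1 + 1·M_2 = 6(Δ_1 - Δ_0) = 60
Clamped end conditions give two more equations: 2h_0·M_0 + h_0·M_1 = 6(Δ_0 - S'(1)) = -54 and h_1·M_1 + 2h_1·M_2 = 6(S'(3) - Δ_1) = -54.
Solving: M_0 = -46, M_1 = 38, M_2 = -46.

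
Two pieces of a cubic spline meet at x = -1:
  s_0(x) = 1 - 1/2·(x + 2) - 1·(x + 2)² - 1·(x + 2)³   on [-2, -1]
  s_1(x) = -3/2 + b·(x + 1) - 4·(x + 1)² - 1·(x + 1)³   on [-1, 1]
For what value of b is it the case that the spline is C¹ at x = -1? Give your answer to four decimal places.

-5.5000

s_0'(x) = -1/2 - 2·(x + 2) - 3·(x + 2)², so s_0'(-1) = -11/2. On the right, s_1'(-1) = b, so b = -11/2.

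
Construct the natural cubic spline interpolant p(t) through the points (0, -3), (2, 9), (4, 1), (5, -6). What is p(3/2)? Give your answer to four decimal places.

7.6108

Write M_i for p''(x_i). With h_i = 2, 2, 1 and divided differences Δ_i = 6, -4, -7, the continuity of p' gives the tridiagonal system
  2·M_0 + 8·M_1 + 2·M_2 = 6(Δ_1 - Δ_0) = -60
  2·M_1 + 6·M_2 + 1·M_3 = 6(Δ_2 - Δ_1) = -18
Natural end conditions: M_0 = M_3 = 0.
Hence M_0 = 0, M_1 = -81/11, M_2 = -6/11, M_3 = 0.
On [0, 2], p(t) = -3 + 93/11·t + 0·t² - 27/44·t³.
With t = 3/2: p(3/2) = 2679/352.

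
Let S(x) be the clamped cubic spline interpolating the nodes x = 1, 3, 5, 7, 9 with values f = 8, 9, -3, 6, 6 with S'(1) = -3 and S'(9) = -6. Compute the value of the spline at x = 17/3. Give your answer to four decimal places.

Write M_i for S''(x_i). With h_i = 2, 2, 2, 2 and divided differences Δ_i = 1/2, -6, 9/2, 0, the continuity of S' gives the tridiagonal system
  2·M_0 + 8·M_1 + 2·M_2 = 6(Δ_1 - Δ_0) = -39
  2·M_1 + 8·M_2 + 2·M_3 = 6(Δ_2 - Δ_1) = 63
  2·M_2 + 8·M_3 + 2·M_4 = 6(Δ_3 - Δ_2) = -27
Clamped end conditions give two more equations: 2h_0·M_0 + h_0·M_1 = 6(Δ_0 - S'(1)) = 21 and h_3·M_3 + 2h_3·M_4 = 6(S'(9) - Δ_3) = -36.
Hence M_0 = 585/56, M_1 = -291/28, M_2 = 93/8, M_3 = -129/28, M_4 = -375/56.
On [5, 7], S(x) = -3 - 12/7·(x - 5) + 93/16·(x - 5)² - 303/224·(x - 5)³.
With (x - 5) = 2/3: S(17/3) = -247/126.

-1.9603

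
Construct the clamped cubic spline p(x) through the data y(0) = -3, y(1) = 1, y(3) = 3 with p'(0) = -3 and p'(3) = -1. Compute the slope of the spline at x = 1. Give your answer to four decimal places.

5.6667

Put M_i = p'' at the i-th knot. Here h = (1, 2) and Δ = (4, 1), so the interior equations h_(i-1)·M_(i-1) + 2(h_(i-1)+h_i)·M_i + h_i·M_(i+1) = 6(Δ_i − Δ_(i-1)) read
  1·M_0 + 6·M_1 + 2·M_2 = 6(Δ_1 - Δ_0) = -18
Clamped end conditions give two more equations: 2h_0·M_0 + h_0·M_1 = 6(Δ_0 - p'(0)) = 42 and h_1·M_1 + 2h_1·M_2 = 6(p'(3) - Δ_1) = -12.
Hence M_0 = 74/3, M_1 = -22/3, M_2 = 2/3.
On [1, 3], p'(x) = b_1 + 2c_1·(x - 1) + 3d_1·(x - 1)² with b_1 = Δ_1 - h_1(2M_1 + M_2)/6 = 17/3, c_1 = M_1/2 = -11/3, d_1 = (M_2 - M_1)/(6h_1) = 2/3. So p'(1) = 17/3.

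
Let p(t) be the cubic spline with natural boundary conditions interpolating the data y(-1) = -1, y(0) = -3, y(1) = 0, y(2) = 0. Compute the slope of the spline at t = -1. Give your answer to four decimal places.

-3.5333

Let M_i = p''(x_i). Step sizes h_i = 1, 1, 1; slopes of the chords Δ_i = (y_(i+1) - y_i)/h_i = -2, 3, 0.
  1·M_0 + 4·M_1 + 1·M_2 = 6(Δ_1 - Δ_0) = 30
  1·M_1 + 4·M_2 + 1·M_3 = 6(Δ_2 - Δ_1) = -18
Natural end conditions: M_0 = M_3 = 0.
Solving: M_0 = 0, M_1 = 46/5, M_2 = -34/5, M_3 = 0.
On [-1, 0], p'(t) = b_0 + 2c_0·(t + 1) + 3d_0·(t + 1)² with b_0 = Δ_0 - h_0(2M_0 + M_1)/6 = -53/15, c_0 = M_0/2 = 0, d_0 = (M_1 - M_0)/(6h_0) = 23/15. So p'(-1) = -53/15.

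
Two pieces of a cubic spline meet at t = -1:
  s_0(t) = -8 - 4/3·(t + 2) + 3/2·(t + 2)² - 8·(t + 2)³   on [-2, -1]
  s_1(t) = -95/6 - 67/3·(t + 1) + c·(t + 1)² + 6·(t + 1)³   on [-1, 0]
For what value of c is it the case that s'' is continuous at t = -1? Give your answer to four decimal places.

s_0''(t) = 3 - 48·(t + 2), so s_0''(-1) = -45. On the right, s_1''(-1) = 2c, so c = -45/2.

-22.5000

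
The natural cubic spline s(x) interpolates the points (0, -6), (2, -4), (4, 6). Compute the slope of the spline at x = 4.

With M_i denoting the second derivative at x_i, h_i = 2, 2, and Δ_i = (y_(i+1) − y_i)/h_i = 1, 5:
  2·M_0 + 8·M_1 + 2·M_2 = 6(Δ_1 - Δ_0) = 24
Natural end conditions: M_0 = M_2 = 0.
Forward elimination and back-substitution give M_0 = 0, M_1 = 3, M_2 = 0.
On [2, 4], s'(x) = b_1 + 2c_1·(x - 2) + 3d_1·(x - 2)² with b_1 = Δ_1 - h_1(2M_1 + M_2)/6 = 3, c_1 = M_1/2 = 3/2, d_1 = (M_2 - M_1)/(6h_1) = -1/4. So s'(4) = 6.

6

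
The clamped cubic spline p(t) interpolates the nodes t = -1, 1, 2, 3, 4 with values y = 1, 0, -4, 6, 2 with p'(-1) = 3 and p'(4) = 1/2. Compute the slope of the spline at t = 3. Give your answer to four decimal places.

Write σ_i for p''(x_i). With h_i = 2, 1, 1, 1 and divided differences Δ_i = -1/2, -4, 10, -4, the continuity of p' gives the tridiagonal system
  2·σ_0 + 6·σ_1 + 1·σ_2 = 6(Δ_1 - Δ_0) = -21
  1·σ_1 + 4·σ_2 + 1·σ_3 = 6(Δ_2 - Δ_1) = 84
  1·σ_2 + 4·σ_3 + 1·σ_4 = 6(Δ_3 - Δ_2) = -84
Clamped end conditions give two more equations: 2h_0·σ_0 + h_0·σ_1 = 6(Δ_0 - p'(-1)) = -21 and h_3·σ_3 + 2h_3·σ_4 = 6(p'(4) - Δ_3) = 27.
Hence σ_0 = -157/164, σ_1 = -352/41, σ_2 = 2659/82, σ_3 = -1522/41, σ_4 = 2629/82.
On [3, 4], p'(t) = b_3 + 2c_3·(t - 3) + 3d_3·(t - 3)² with b_3 = Δ_3 - h_3(2σ_3 + σ_4)/6 = 497/164, c_3 = σ_3/2 = -761/41, d_3 = (σ_4 - σ_3)/(6h_3) = 1891/164. So p'(3) = 497/164.

3.0305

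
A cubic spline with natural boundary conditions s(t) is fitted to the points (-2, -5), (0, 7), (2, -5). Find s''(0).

-9

Write M_i for s''(x_i). With h_i = 2, 2 and divided differences Δ_i = 6, -6, the continuity of s' gives the tridiagonal system
  2·M_0 + 8·M_1 + 2·M_2 = 6(Δ_1 - Δ_0) = -72
Natural end conditions: M_0 = M_2 = 0.
Solving the tridiagonal system: M_0 = 0, M_1 = -9, M_2 = 0.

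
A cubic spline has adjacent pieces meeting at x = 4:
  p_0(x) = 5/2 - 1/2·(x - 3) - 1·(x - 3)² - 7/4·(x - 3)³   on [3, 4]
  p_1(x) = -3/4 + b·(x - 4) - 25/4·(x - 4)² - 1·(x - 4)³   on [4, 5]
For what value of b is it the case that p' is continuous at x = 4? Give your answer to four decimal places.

p_0'(x) = -1/2 - 2·(x - 3) - 21/4·(x - 3)², so p_0'(4) = -31/4. On the right, p_1'(4) = b, so b = -31/4.

-7.7500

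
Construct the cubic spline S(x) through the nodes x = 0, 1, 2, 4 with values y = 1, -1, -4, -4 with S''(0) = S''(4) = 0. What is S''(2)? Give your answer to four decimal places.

Write m_i for S''(x_i). With h_i = 1, 1, 2 and divided differences Δ_i = -2, -3, 0, the continuity of S' gives the tridiagonal system
  1·m_0 + 4·m_1 + 1·m_2 = 6(Δ_1 - Δ_0) = -6
  1·m_1 + 6·m_2 + 2·m_3 = 6(Δ_2 - Δ_1) = 18
Natural end conditions: m_0 = m_3 = 0.
Forward elimination and back-substitution give m_0 = 0, m_1 = -54/23, m_2 = 78/23, m_3 = 0.

3.3913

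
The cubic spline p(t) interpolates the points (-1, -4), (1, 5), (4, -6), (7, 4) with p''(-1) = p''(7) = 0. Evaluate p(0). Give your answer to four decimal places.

2.1081

Write M_i for p''(x_i). With h_i = 2, 3, 3 and divided differences Δ_i = 9/2, -11/3, 10/3, the continuity of p' gives the tridiagonal system
  2·M_0 + 10·M_1 + 3·M_2 = 6(Δ_1 - Δ_0) = -49
  3·M_1 + 12·M_2 + 3·M_3 = 6(Δ_2 - Δ_1) = 42
Natural end conditions: M_0 = M_3 = 0.
Solving: M_0 = 0, M_1 = -238/37, M_2 = 189/37, M_3 = 0.
On [-1, 1], p(t) = -4 + 1475/222·(t + 1) + 0·(t + 1)² - 119/222·(t + 1)³.
With (t + 1) = 1: p(0) = 78/37.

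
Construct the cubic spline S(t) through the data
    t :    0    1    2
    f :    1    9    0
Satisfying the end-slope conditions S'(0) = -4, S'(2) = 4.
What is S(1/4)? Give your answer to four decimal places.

1.7227

Let m_i = S''(x_i). Step sizes h_i = 1, 1; slopes of the chords Δ_i = (y_(i+1) - y_i)/h_i = 8, -9.
  1·m_0 + 4·m_1 + 1·m_2 = 6(Δ_1 - Δ_0) = -102
Clamped end conditions give two more equations: 2h_0·m_0 + h_0·m_1 = 6(Δ_0 - S'(0)) = 72 and h_1·m_1 + 2h_1·m_2 = 6(S'(2) - Δ_1) = 78.
Solving: m_0 = 131/2, m_1 = -59, m_2 = 137/2.
On [0, 1], S(t) = 1 - 4·t + 131/4·t² - 83/4·t³.
With t = 1/4: S(1/4) = 441/256.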